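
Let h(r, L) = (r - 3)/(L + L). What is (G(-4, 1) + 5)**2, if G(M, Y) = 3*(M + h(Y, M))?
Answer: 625/16 ≈ 39.063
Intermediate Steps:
h(r, L) = (-3 + r)/(2*L) (h(r, L) = (-3 + r)/((2*L)) = (-3 + r)*(1/(2*L)) = (-3 + r)/(2*L))
G(M, Y) = 3*M + 3*(-3 + Y)/(2*M) (G(M, Y) = 3*(M + (-3 + Y)/(2*M)) = 3*M + 3*(-3 + Y)/(2*M))
(G(-4, 1) + 5)**2 = ((3/2)*(-3 + 1 + 2*(-4)**2)/(-4) + 5)**2 = ((3/2)*(-1/4)*(-3 + 1 + 2*16) + 5)**2 = ((3/2)*(-1/4)*(-3 + 1 + 32) + 5)**2 = ((3/2)*(-1/4)*30 + 5)**2 = (-45/4 + 5)**2 = (-25/4)**2 = 625/16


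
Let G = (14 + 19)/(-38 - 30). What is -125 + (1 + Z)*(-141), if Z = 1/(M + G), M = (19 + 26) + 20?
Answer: -1176530/4387 ≈ -268.19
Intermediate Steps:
G = -33/68 (G = 33/(-68) = 33*(-1/68) = -33/68 ≈ -0.48529)
M = 65 (M = 45 + 20 = 65)
Z = 68/4387 (Z = 1/(65 - 33/68) = 1/(4387/68) = 68/4387 ≈ 0.015500)
-125 + (1 + Z)*(-141) = -125 + (1 + 68/4387)*(-141) = -125 + (4455/4387)*(-141) = -125 - 628155/4387 = -1176530/4387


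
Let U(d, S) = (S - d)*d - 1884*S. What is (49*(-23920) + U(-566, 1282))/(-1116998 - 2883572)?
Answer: 2316668/2000285 ≈ 1.1582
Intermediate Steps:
U(d, S) = -1884*S + d*(S - d) (U(d, S) = d*(S - d) - 1884*S = -1884*S + d*(S - d))
(49*(-23920) + U(-566, 1282))/(-1116998 - 2883572) = (49*(-23920) + (-1*(-566)**2 - 1884*1282 + 1282*(-566)))/(-1116998 - 2883572) = (-1172080 + (-1*320356 - 2415288 - 725612))/(-4000570) = (-1172080 + (-320356 - 2415288 - 725612))*(-1/4000570) = (-1172080 - 3461256)*(-1/4000570) = -4633336*(-1/4000570) = 2316668/2000285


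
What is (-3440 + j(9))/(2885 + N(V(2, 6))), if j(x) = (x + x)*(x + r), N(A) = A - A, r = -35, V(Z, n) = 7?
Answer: -3908/2885 ≈ -1.3546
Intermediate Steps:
N(A) = 0
j(x) = 2*x*(-35 + x) (j(x) = (x + x)*(x - 35) = (2*x)*(-35 + x) = 2*x*(-35 + x))
(-3440 + j(9))/(2885 + N(V(2, 6))) = (-3440 + 2*9*(-35 + 9))/(2885 + 0) = (-3440 + 2*9*(-26))/2885 = (-3440 - 468)*(1/2885) = -3908*1/2885 = -3908/2885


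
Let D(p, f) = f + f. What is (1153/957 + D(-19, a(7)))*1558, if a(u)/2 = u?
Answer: 43544542/957 ≈ 45501.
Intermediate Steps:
a(u) = 2*u
D(p, f) = 2*f
(1153/957 + D(-19, a(7)))*1558 = (1153/957 + 2*(2*7))*1558 = (1153*(1/957) + 2*14)*1558 = (1153/957 + 28)*1558 = (27949/957)*1558 = 43544542/957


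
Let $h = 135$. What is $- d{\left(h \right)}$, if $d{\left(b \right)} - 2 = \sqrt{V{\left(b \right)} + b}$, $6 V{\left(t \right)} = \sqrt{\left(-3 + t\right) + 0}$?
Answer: $-2 - \frac{\sqrt{1215 + 3 \sqrt{33}}}{3} \approx -13.701$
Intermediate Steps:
$V{\left(t \right)} = \frac{\sqrt{-3 + t}}{6}$ ($V{\left(t \right)} = \frac{\sqrt{\left(-3 + t\right) + 0}}{6} = \frac{\sqrt{-3 + t}}{6}$)
$d{\left(b \right)} = 2 + \sqrt{b + \frac{\sqrt{-3 + b}}{6}}$ ($d{\left(b \right)} = 2 + \sqrt{\frac{\sqrt{-3 + b}}{6} + b} = 2 + \sqrt{b + \frac{\sqrt{-3 + b}}{6}}$)
$- d{\left(h \right)} = - (2 + \frac{\sqrt{6 \sqrt{-3 + 135} + 36 \cdot 135}}{6}) = - (2 + \frac{\sqrt{6 \sqrt{132} + 4860}}{6}) = - (2 + \frac{\sqrt{6 \cdot 2 \sqrt{33} + 4860}}{6}) = - (2 + \frac{\sqrt{12 \sqrt{33} + 4860}}{6}) = - (2 + \frac{\sqrt{4860 + 12 \sqrt{33}}}{6}) = -2 - \frac{\sqrt{4860 + 12 \sqrt{33}}}{6}$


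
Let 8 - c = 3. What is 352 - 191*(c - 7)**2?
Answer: -412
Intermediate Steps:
c = 5 (c = 8 - 1*3 = 8 - 3 = 5)
352 - 191*(c - 7)**2 = 352 - 191*(5 - 7)**2 = 352 - 191*(-2)**2 = 352 - 191*4 = 352 - 764 = -412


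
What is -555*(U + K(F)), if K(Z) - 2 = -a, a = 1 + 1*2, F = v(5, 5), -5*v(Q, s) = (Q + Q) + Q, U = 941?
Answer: -521700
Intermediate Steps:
v(Q, s) = -3*Q/5 (v(Q, s) = -((Q + Q) + Q)/5 = -(2*Q + Q)/5 = -3*Q/5)
F = -3 (F = -⅗*5 = -3)
a = 3 (a = 1 + 2 = 3)
K(Z) = -1 (K(Z) = 2 - 1*3 = 2 - 3 = -1)
-555*(U + K(F)) = -555*(941 - 1) = -555*940 = -521700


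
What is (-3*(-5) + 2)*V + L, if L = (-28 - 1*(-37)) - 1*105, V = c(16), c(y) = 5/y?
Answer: -1451/16 ≈ -90.688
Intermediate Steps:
V = 5/16 ≈ 0.31250
L = -96 (L = (-28 + 37) - 105 = 9 - 105 = -96)
(-3*(-5) + 2)*V + L = (-3*(-5) + 2)*(5/16) - 96 = (15 + 2)*(5/16) - 96 = 17*(5/16) - 96 = 85/16 - 96 = -1451/16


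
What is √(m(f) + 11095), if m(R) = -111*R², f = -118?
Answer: I*√1534469 ≈ 1238.7*I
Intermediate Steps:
√(m(f) + 11095) = √(-111*(-118)² + 11095) = √(-111*13924 + 11095) = √(-1545564 + 11095) = √(-1534469) = I*√1534469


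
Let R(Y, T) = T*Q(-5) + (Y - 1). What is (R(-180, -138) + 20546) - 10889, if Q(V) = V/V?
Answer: 9338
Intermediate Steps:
Q(V) = 1
R(Y, T) = -1 + T + Y (R(Y, T) = T*1 + (Y - 1) = T + (-1 + Y) = -1 + T + Y)
(R(-180, -138) + 20546) - 10889 = ((-1 - 138 - 180) + 20546) - 10889 = (-319 + 20546) - 10889 = 20227 - 10889 = 9338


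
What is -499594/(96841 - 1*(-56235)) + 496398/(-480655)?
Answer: -22579926737/5255481770 ≈ -4.2965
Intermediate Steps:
-499594/(96841 - 1*(-56235)) + 496398/(-480655) = -499594/(96841 + 56235) + 496398*(-1/480655) = -499594/153076 - 70914/68665 = -499594*1/153076 - 70914/68665 = -249797/76538 - 70914/68665 = -22579926737/5255481770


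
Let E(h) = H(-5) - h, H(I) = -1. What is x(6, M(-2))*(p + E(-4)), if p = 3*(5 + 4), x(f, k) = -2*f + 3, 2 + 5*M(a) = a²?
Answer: -270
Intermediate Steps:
M(a) = -⅖ + a²/5
x(f, k) = 3 - 2*f
E(h) = -1 - h
p = 27 (p = 3*9 = 27)
x(6, M(-2))*(p + E(-4)) = (3 - 2*6)*(27 + (-1 - 1*(-4))) = (3 - 12)*(27 + (-1 + 4)) = -9*(27 + 3) = -9*30 = -270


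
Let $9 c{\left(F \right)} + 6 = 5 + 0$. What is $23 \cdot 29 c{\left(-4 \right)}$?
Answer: $- \frac{667}{9} \approx -74.111$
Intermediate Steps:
$c{\left(F \right)} = - \frac{1}{9}$ ($c{\left(F \right)} = - \frac{2}{3} + \frac{5 + 0}{9} = - \frac{2}{3} + \frac{1}{9} \cdot 5 = - \frac{2}{3} + \frac{5}{9} = - \frac{1}{9}$)
$23 \cdot 29 c{\left(-4 \right)} = 23 \cdot 29 \left(- \frac{1}{9}\right) = 667 \left(- \frac{1}{9}\right) = - \frac{667}{9}$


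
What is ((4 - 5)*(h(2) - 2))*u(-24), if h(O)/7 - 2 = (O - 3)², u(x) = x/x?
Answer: -19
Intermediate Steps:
u(x) = 1
h(O) = 14 + 7*(-3 + O)² (h(O) = 14 + 7*(O - 3)² = 14 + 7*(-3 + O)²)
((4 - 5)*(h(2) - 2))*u(-24) = ((4 - 5)*((14 + 7*(-3 + 2)²) - 2))*1 = -((14 + 7*(-1)²) - 2)*1 = -((14 + 7*1) - 2)*1 = -((14 + 7) - 2)*1 = -(21 - 2)*1 = -1*19*1 = -19*1 = -19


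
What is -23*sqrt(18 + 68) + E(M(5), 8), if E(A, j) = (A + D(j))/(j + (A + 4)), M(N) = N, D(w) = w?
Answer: 13/17 - 23*sqrt(86) ≈ -212.53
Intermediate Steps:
E(A, j) = (A + j)/(4 + A + j) (E(A, j) = (A + j)/(j + (A + 4)) = (A + j)/(j + (4 + A)) = (A + j)/(4 + A + j))
-23*sqrt(18 + 68) + E(M(5), 8) = -23*sqrt(18 + 68) + (5 + 8)/(4 + 5 + 8) = -23*sqrt(86) + 13/17 = 13/17 - 23*sqrt(86)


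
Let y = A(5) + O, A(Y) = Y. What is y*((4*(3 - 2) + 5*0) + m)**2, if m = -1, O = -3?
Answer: 18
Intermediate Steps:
y = 2 (y = 5 - 3 = 2)
y*((4*(3 - 2) + 5*0) + m)**2 = 2*((4*(3 - 2) + 5*0) - 1)**2 = 2*((4*1 + 0) - 1)**2 = 2*((4 + 0) - 1)**2 = 2*(4 - 1)**2 = 2*3**2 = 2*9 = 18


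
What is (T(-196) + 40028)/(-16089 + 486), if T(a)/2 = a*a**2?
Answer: 5006348/5201 ≈ 962.57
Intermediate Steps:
T(a) = 2*a**3 (T(a) = 2*(a*a**2) = 2*a**3)
(T(-196) + 40028)/(-16089 + 486) = (2*(-196)**3 + 40028)/(-16089 + 486) = (2*(-7529536) + 40028)/(-15603) = (-15059072 + 40028)*(-1/15603) = -15019044*(-1/15603) = 5006348/5201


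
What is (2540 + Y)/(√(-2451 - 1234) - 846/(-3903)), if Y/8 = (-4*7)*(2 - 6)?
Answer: 1260606552/6237314209 - 5815777036*I*√3685/6237314209 ≈ 0.20211 - 56.602*I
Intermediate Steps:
Y = 896 (Y = 8*((-4*7)*(2 - 6)) = 8*(-28*(-4)) = 8*112 = 896)
(2540 + Y)/(√(-2451 - 1234) - 846/(-3903)) = (2540 + 896)/(√(-2451 - 1234) - 846/(-3903)) = 3436/(√(-3685) - 846*(-1/3903)) = 3436/(I*√3685 + 282/1301) = 3436/(282/1301 + I*√3685)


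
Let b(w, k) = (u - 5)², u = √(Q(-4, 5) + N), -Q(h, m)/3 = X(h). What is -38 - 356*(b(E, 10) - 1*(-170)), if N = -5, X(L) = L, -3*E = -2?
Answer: -71950 + 3560*√7 ≈ -62531.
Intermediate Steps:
E = ⅔ (E = -⅓*(-2) = ⅔ ≈ 0.66667)
Q(h, m) = -3*h
u = √7 (u = √(-3*(-4) - 5) = √(12 - 5) = √7 ≈ 2.6458)
b(w, k) = (-5 + √7)² (b(w, k) = (√7 - 5)² = (-5 + √7)²)
-38 - 356*(b(E, 10) - 1*(-170)) = -38 - 356*((5 - √7)² - 1*(-170)) = -38 - 356*((5 - √7)² + 170) = -38 - 356*(170 + (5 - √7)²) = -38 + (-60520 - 356*(5 - √7)²) = -60558 - 356*(5 - √7)²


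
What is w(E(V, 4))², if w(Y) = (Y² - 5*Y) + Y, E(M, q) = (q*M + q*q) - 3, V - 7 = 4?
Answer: 9126441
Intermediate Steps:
V = 11 (V = 7 + 4 = 11)
E(M, q) = -3 + q² + M*q (E(M, q) = (M*q + q²) - 3 = (q² + M*q) - 3 = -3 + q² + M*q)
w(Y) = Y² - 4*Y
w(E(V, 4))² = ((-3 + 4² + 11*4)*(-4 + (-3 + 4² + 11*4)))² = ((-3 + 16 + 44)*(-4 + (-3 + 16 + 44)))² = (57*(-4 + 57))² = (57*53)² = 3021² = 9126441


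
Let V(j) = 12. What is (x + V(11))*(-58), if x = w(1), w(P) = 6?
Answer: -1044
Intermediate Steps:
x = 6
(x + V(11))*(-58) = (6 + 12)*(-58) = 18*(-58) = -1044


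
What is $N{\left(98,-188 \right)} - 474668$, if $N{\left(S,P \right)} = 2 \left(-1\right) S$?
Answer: $-474864$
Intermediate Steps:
$N{\left(S,P \right)} = - 2 S$
$N{\left(98,-188 \right)} - 474668 = \left(-2\right) 98 - 474668 = -196 - 474668 = -474864$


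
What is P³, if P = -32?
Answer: -32768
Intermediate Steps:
P³ = (-32)³ = -32768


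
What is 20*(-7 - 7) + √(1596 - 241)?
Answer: -280 + √1355 ≈ -243.19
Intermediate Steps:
20*(-7 - 7) + √(1596 - 241) = 20*(-14) + √1355 = -280 + √1355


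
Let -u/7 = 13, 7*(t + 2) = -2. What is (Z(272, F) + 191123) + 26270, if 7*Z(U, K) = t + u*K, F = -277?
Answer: 10828690/49 ≈ 2.2099e+5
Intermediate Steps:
t = -16/7 (t = -2 + (1/7)*(-2) = -2 - 2/7 = -16/7 ≈ -2.2857)
u = -91 (u = -7*13 = -91)
Z(U, K) = -16/49 - 13*K (Z(U, K) = (-16/7 - 91*K)/7 = -16/49 - 13*K)
(Z(272, F) + 191123) + 26270 = ((-16/49 - 13*(-277)) + 191123) + 26270 = ((-16/49 + 3601) + 191123) + 26270 = (176433/49 + 191123) + 26270 = 9541460/49 + 26270 = 10828690/49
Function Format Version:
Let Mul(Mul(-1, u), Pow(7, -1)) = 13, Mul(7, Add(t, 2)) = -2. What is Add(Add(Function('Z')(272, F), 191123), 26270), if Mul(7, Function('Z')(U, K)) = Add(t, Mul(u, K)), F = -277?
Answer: Rational(10828690, 49) ≈ 2.2099e+5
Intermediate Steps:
t = Rational(-16, 7) (t = Add(-2, Mul(Rational(1, 7), -2)) = Add(-2, Rational(-2, 7)) = Rational(-16, 7) ≈ -2.2857)
u = -91 (u = Mul(-7, 13) = -91)
Function('Z')(U, K) = Add(Rational(-16, 49), Mul(-13, K)) (Function('Z')(U, K) = Mul(Rational(1, 7), Add(Rational(-16, 7), Mul(-91, K))) = Add(Rational(-16, 49), Mul(-13, K)))
Add(Add(Function('Z')(272, F), 191123), 26270) = Add(Add(Add(Rational(-16, 49), Mul(-13, -277)), 191123), 26270) = Add(Add(Add(Rational(-16, 49), 3601), 191123), 26270) = Add(Add(Rational(176433, 49), 191123), 26270) = Add(Rational(9541460, 49), 26270) = Rational(10828690, 49)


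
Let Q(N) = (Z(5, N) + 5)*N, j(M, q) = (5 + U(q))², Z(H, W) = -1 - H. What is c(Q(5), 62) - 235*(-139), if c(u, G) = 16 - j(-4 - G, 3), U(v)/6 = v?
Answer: 32152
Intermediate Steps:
U(v) = 6*v
j(M, q) = (5 + 6*q)²
Q(N) = -N (Q(N) = ((-1 - 1*5) + 5)*N = ((-1 - 5) + 5)*N = (-6 + 5)*N = -N)
c(u, G) = -513 (c(u, G) = 16 - (5 + 6*3)² = 16 - (5 + 18)² = 16 - 1*23² = 16 - 1*529 = 16 - 529 = -513)
c(Q(5), 62) - 235*(-139) = -513 - 235*(-139) = -513 - 1*(-32665) = -513 + 32665 = 32152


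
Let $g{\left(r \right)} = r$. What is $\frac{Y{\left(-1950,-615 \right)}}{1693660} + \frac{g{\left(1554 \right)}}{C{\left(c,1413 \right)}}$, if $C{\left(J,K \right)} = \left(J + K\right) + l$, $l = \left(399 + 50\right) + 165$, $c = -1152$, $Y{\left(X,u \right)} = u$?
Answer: $\frac{75183129}{42341500} \approx 1.7756$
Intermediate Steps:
$l = 614$ ($l = 449 + 165 = 614$)
$C{\left(J,K \right)} = 614 + J + K$ ($C{\left(J,K \right)} = \left(J + K\right) + 614 = 614 + J + K$)
$\frac{Y{\left(-1950,-615 \right)}}{1693660} + \frac{g{\left(1554 \right)}}{C{\left(c,1413 \right)}} = - \frac{615}{1693660} + \frac{1554}{614 - 1152 + 1413} = \left(-615\right) \frac{1}{1693660} + \frac{1554}{875} = - \frac{123}{338732} + 1554 \cdot \frac{1}{875} = - \frac{123}{338732} + \frac{222}{125} = \frac{75183129}{42341500}$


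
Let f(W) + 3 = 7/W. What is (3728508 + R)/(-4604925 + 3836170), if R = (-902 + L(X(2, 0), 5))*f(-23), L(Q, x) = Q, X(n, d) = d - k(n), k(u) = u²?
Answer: -17164908/3536273 ≈ -4.8540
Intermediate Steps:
X(n, d) = d - n²
f(W) = -3 + 7/W
R = 68856/23 (R = (-902 + (0 - 1*2²))*(-3 + 7/(-23)) = (-902 + (0 - 1*4))*(-3 + 7*(-1/23)) = (-902 + (0 - 4))*(-3 - 7/23) = (-902 - 4)*(-76/23) = -906*(-76/23) = 68856/23 ≈ 2993.7)
(3728508 + R)/(-4604925 + 3836170) = (3728508 + 68856/23)/(-4604925 + 3836170) = (85824540/23)/(-768755) = (85824540/23)*(-1/768755) = -17164908/3536273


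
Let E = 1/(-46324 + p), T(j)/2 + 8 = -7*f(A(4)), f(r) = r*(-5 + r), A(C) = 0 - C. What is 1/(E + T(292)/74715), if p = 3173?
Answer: -644805393/4502647 ≈ -143.21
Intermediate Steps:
A(C) = -C
T(j) = -520 (T(j) = -16 + 2*(-7*(-1*4)*(-5 - 1*4)) = -16 + 2*(-(-28)*(-5 - 4)) = -16 + 2*(-(-28)*(-9)) = -16 + 2*(-7*36) = -16 + 2*(-252) = -16 - 504 = -520)
E = -1/43151 (E = 1/(-46324 + 3173) = 1/(-43151) = -1/43151 ≈ -2.3174e-5)
1/(E + T(292)/74715) = 1/(-1/43151 - 520/74715) = 1/(-1/43151 - 520*1/74715) = 1/(-1/43151 - 104/14943) = 1/(-4502647/644805393) = -644805393/4502647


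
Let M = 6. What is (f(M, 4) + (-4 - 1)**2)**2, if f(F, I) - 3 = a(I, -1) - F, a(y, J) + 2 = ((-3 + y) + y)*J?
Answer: 225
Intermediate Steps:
a(y, J) = -2 + J*(-3 + 2*y) (a(y, J) = -2 + ((-3 + y) + y)*J = -2 + (-3 + 2*y)*J = -2 + J*(-3 + 2*y))
f(F, I) = 4 - F - 2*I (f(F, I) = 3 + ((-2 - 3*(-1) + 2*(-1)*I) - F) = 3 + ((-2 + 3 - 2*I) - F) = 3 + ((1 - 2*I) - F) = 3 + (1 - F - 2*I) = 4 - F - 2*I)
(f(M, 4) + (-4 - 1)**2)**2 = ((4 - 1*6 - 2*4) + (-4 - 1)**2)**2 = ((4 - 6 - 8) + (-5)**2)**2 = (-10 + 25)**2 = 15**2 = 225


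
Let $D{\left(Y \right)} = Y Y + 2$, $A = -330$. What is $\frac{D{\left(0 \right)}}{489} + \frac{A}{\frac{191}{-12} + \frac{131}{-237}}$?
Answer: $\frac{153009986}{7634757} \approx 20.041$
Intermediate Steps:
$D{\left(Y \right)} = 2 + Y^{2}$ ($D{\left(Y \right)} = Y^{2} + 2 = 2 + Y^{2}$)
$\frac{D{\left(0 \right)}}{489} + \frac{A}{\frac{191}{-12} + \frac{131}{-237}} = \frac{2 + 0^{2}}{489} - \frac{330}{\frac{191}{-12} + \frac{131}{-237}} = \left(2 + 0\right) \frac{1}{489} - \frac{330}{191 \left(- \frac{1}{12}\right) + 131 \left(- \frac{1}{237}\right)} = 2 \cdot \frac{1}{489} - \frac{330}{- \frac{191}{12} - \frac{131}{237}} = \frac{2}{489} - \frac{330}{- \frac{15613}{948}} = \frac{2}{489} - - \frac{312840}{15613} = \frac{2}{489} + \frac{312840}{15613} = \frac{153009986}{7634757}$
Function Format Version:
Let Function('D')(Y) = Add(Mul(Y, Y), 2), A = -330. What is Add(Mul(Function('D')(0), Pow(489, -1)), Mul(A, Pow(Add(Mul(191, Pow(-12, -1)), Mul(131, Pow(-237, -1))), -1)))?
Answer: Rational(153009986, 7634757) ≈ 20.041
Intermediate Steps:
Function('D')(Y) = Add(2, Pow(Y, 2)) (Function('D')(Y) = Add(Pow(Y, 2), 2) = Add(2, Pow(Y, 2)))
Add(Mul(Function('D')(0), Pow(489, -1)), Mul(A, Pow(Add(Mul(191, Pow(-12, -1)), Mul(131, Pow(-237, -1))), -1))) = Add(Mul(Add(2, Pow(0, 2)), Pow(489, -1)), Mul(-330, Pow(Add(Mul(191, Pow(-12, -1)), Mul(131, Pow(-237, -1))), -1))) = Add(Mul(Add(2, 0), Rational(1, 489)), Mul(-330, Pow(Add(Mul(191, Rational(-1, 12)), Mul(131, Rational(-1, 237))), -1))) = Add(Mul(2, Rational(1, 489)), Mul(-330, Pow(Add(Rational(-191, 12), Rational(-131, 237)), -1))) = Add(Rational(2, 489), Mul(-330, Pow(Rational(-15613, 948), -1))) = Add(Rational(2, 489), Mul(-330, Rational(-948, 15613))) = Add(Rational(2, 489), Rational(312840, 15613)) = Rational(153009986, 7634757)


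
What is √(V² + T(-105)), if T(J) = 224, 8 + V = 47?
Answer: √1745 ≈ 41.773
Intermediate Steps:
V = 39 (V = -8 + 47 = 39)
√(V² + T(-105)) = √(39² + 224) = √(1521 + 224) = √1745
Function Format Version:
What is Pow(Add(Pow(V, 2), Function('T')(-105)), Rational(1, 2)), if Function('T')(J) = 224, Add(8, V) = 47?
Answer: Pow(1745, Rational(1, 2)) ≈ 41.773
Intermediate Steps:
V = 39 (V = Add(-8, 47) = 39)
Pow(Add(Pow(V, 2), Function('T')(-105)), Rational(1, 2)) = Pow(Add(Pow(39, 2), 224), Rational(1, 2)) = Pow(Add(1521, 224), Rational(1, 2)) = Pow(1745, Rational(1, 2))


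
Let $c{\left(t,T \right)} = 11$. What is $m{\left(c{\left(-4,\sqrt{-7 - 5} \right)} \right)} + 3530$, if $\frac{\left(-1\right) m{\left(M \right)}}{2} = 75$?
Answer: $3380$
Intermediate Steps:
$m{\left(M \right)} = -150$ ($m{\left(M \right)} = \left(-2\right) 75 = -150$)
$m{\left(c{\left(-4,\sqrt{-7 - 5} \right)} \right)} + 3530 = -150 + 3530 = 3380$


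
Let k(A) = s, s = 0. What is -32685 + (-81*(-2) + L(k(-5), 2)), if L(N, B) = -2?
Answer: -32525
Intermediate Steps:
k(A) = 0
-32685 + (-81*(-2) + L(k(-5), 2)) = -32685 + (-81*(-2) - 2) = -32685 + (162 - 2) = -32685 + 160 = -32525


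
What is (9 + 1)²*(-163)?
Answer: -16300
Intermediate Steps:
(9 + 1)²*(-163) = 10²*(-163) = 100*(-163) = -16300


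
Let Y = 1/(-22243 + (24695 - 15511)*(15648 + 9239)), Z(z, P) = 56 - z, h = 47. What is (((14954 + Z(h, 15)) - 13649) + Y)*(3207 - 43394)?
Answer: -12068216943560057/228539965 ≈ -5.2806e+7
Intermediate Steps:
Y = 1/228539965 (Y = 1/(-22243 + 9184*24887) = 1/(-22243 + 228562208) = 1/228539965 ≈ 4.3756e-9)
(((14954 + Z(h, 15)) - 13649) + Y)*(3207 - 43394) = (((14954 + (56 - 1*47)) - 13649) + 1/228539965)*(3207 - 43394) = (((14954 + (56 - 47)) - 13649) + 1/228539965)*(-40187) = (((14954 + 9) - 13649) + 1/228539965)*(-40187) = ((14963 - 13649) + 1/228539965)*(-40187) = (1314 + 1/228539965)*(-40187) = (300301514011/228539965)*(-40187) = -12068216943560057/228539965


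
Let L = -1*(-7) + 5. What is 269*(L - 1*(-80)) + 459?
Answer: 25207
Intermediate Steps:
L = 12 (L = 7 + 5 = 12)
269*(L - 1*(-80)) + 459 = 269*(12 - 1*(-80)) + 459 = 269*(12 + 80) + 459 = 269*92 + 459 = 24748 + 459 = 25207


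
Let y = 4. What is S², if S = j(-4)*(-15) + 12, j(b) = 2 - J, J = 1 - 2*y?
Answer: 15129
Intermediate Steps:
J = -7 (J = 1 - 2*4 = 1 - 8 = -7)
j(b) = 9 (j(b) = 2 - 1*(-7) = 2 + 7 = 9)
S = -123 (S = 9*(-15) + 12 = -135 + 12 = -123)
S² = (-123)² = 15129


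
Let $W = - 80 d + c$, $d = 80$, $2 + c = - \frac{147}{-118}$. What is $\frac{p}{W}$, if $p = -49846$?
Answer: $\frac{5881828}{755289} \approx 7.7875$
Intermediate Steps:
$c = - \frac{89}{118}$ ($c = -2 - \frac{147}{-118} = -2 - - \frac{147}{118} = -2 + \frac{147}{118} = - \frac{89}{118} \approx -0.75424$)
$W = - \frac{755289}{118}$ ($W = \left(-80\right) 80 - \frac{89}{118} = -6400 - \frac{89}{118} = - \frac{755289}{118} \approx -6400.8$)
$\frac{p}{W} = - \frac{49846}{- \frac{755289}{118}} = \left(-49846\right) \left(- \frac{118}{755289}\right) = \frac{5881828}{755289}$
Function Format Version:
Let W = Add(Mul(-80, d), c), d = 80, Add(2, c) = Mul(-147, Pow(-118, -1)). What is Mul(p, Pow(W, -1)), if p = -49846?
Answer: Rational(5881828, 755289) ≈ 7.7875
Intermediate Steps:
c = Rational(-89, 118) (c = Add(-2, Mul(-147, Pow(-118, -1))) = Add(-2, Mul(-147, Rational(-1, 118))) = Add(-2, Rational(147, 118)) = Rational(-89, 118) ≈ -0.75424)
W = Rational(-755289, 118) (W = Add(Mul(-80, 80), Rational(-89, 118)) = Add(-6400, Rational(-89, 118)) = Rational(-755289, 118) ≈ -6400.8)
Mul(p, Pow(W, -1)) = Mul(-49846, Pow(Rational(-755289, 118), -1)) = Mul(-49846, Rational(-118, 755289)) = Rational(5881828, 755289)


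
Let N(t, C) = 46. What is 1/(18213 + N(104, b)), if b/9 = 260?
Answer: 1/18259 ≈ 5.4768e-5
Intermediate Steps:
b = 2340 (b = 9*260 = 2340)
1/(18213 + N(104, b)) = 1/(18213 + 46) = 1/18259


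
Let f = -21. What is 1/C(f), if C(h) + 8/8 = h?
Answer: -1/22 ≈ -0.045455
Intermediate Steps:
C(h) = -1 + h
1/C(f) = 1/(-1 - 21) = 1/(-22) = -1/22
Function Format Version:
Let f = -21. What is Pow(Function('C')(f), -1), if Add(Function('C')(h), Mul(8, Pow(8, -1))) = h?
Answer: Rational(-1, 22) ≈ -0.045455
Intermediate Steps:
Function('C')(h) = Add(-1, h)
Pow(Function('C')(f), -1) = Pow(Add(-1, -21), -1) = Pow(-22, -1) = Rational(-1, 22)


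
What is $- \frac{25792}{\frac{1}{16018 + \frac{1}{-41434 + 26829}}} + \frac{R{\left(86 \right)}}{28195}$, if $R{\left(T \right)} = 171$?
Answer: $- \frac{34024908305523741}{82357595} \approx -4.1314 \cdot 10^{8}$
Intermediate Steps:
$- \frac{25792}{\frac{1}{16018 + \frac{1}{-41434 + 26829}}} + \frac{R{\left(86 \right)}}{28195} = - \frac{25792}{\frac{1}{16018 + \frac{1}{-41434 + 26829}}} + \frac{171}{28195} = - \frac{25792}{\frac{1}{16018 + \frac{1}{-14605}}} + 171 \cdot \frac{1}{28195} = - \frac{25792}{\frac{1}{16018 - \frac{1}{14605}}} + \frac{171}{28195} = - \frac{25792}{\frac{1}{\frac{233942889}{14605}}} + \frac{171}{28195} = - \frac{25792}{\frac{14605}{233942889}} + \frac{171}{28195} = \left(-25792\right) \frac{233942889}{14605} + \frac{171}{28195} = - \frac{6033854993088}{14605} + \frac{171}{28195} = - \frac{34024908305523741}{82357595}$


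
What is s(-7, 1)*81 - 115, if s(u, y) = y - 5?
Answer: -439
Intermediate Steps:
s(u, y) = -5 + y
s(-7, 1)*81 - 115 = (-5 + 1)*81 - 115 = -4*81 - 115 = -324 - 115 = -439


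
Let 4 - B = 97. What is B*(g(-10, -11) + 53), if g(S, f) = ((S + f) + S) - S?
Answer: -2976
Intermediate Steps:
g(S, f) = S + f (g(S, f) = (f + 2*S) - S = S + f)
B = -93 (B = 4 - 1*97 = 4 - 97 = -93)
B*(g(-10, -11) + 53) = -93*((-10 - 11) + 53) = -93*(-21 + 53) = -93*32 = -2976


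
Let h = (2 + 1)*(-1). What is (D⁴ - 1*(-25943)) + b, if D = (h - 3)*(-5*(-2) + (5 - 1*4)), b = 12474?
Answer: 19013153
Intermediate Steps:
h = -3 (h = 3*(-1) = -3)
D = -66 (D = (-3 - 3)*(-5*(-2) + (5 - 1*4)) = -6*(10 + (5 - 4)) = -6*(10 + 1) = -6*11 = -66)
(D⁴ - 1*(-25943)) + b = ((-66)⁴ - 1*(-25943)) + 12474 = (18974736 + 25943) + 12474 = 19000679 + 12474 = 19013153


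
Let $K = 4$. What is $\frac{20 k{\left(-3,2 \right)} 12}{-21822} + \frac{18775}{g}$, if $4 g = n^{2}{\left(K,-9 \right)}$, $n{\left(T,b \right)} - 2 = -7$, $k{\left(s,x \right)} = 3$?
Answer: $\frac{10925428}{3637} \approx 3004.0$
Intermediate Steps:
$n{\left(T,b \right)} = -5$ ($n{\left(T,b \right)} = 2 - 7 = -5$)
$g = \frac{25}{4}$ ($g = \frac{\left(-5\right)^{2}}{4} = \frac{1}{4} \cdot 25 = \frac{25}{4} \approx 6.25$)
$\frac{20 k{\left(-3,2 \right)} 12}{-21822} + \frac{18775}{g} = \frac{20 \cdot 3 \cdot 12}{-21822} + \frac{18775}{\frac{25}{4}} = 60 \cdot 12 \left(- \frac{1}{21822}\right) + 18775 \cdot \frac{4}{25} = 720 \left(- \frac{1}{21822}\right) + 3004 = - \frac{120}{3637} + 3004 = \frac{10925428}{3637}$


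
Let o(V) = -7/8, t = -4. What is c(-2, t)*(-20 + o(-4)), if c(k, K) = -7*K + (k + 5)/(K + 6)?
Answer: -9853/16 ≈ -615.81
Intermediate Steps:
c(k, K) = -7*K + (5 + k)/(6 + K)
o(V) = -7/8 (o(V) = -7*⅛ = -7/8)
c(-2, t)*(-20 + o(-4)) = ((5 - 2 - 42*(-4) - 7*(-4)²)/(6 - 4))*(-20 - 7/8) = ((5 - 2 + 168 - 7*16)/2)*(-167/8) = ((5 - 2 + 168 - 112)/2)*(-167/8) = ((½)*59)*(-167/8) = (59/2)*(-167/8) = -9853/16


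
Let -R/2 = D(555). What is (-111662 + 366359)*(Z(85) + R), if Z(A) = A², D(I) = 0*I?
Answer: 1840185825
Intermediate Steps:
D(I) = 0
R = 0 (R = -2*0 = 0)
(-111662 + 366359)*(Z(85) + R) = (-111662 + 366359)*(85² + 0) = 254697*(7225 + 0) = 254697*7225 = 1840185825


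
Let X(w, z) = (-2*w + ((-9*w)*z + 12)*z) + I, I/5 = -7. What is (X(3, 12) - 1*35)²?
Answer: 14592400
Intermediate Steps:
I = -35 (I = 5*(-7) = -35)
X(w, z) = -35 - 2*w + z*(12 - 9*w*z) (X(w, z) = (-2*w + ((-9*w)*z + 12)*z) - 35 = (-2*w + (-9*w*z + 12)*z) - 35 = (-2*w + (12 - 9*w*z)*z) - 35 = (-2*w + z*(12 - 9*w*z)) - 35 = -35 - 2*w + z*(12 - 9*w*z))
(X(3, 12) - 1*35)² = ((-35 - 2*3 + 12*12 - 9*3*12²) - 1*35)² = ((-35 - 6 + 144 - 9*3*144) - 35)² = ((-35 - 6 + 144 - 3888) - 35)² = (-3785 - 35)² = (-3820)² = 14592400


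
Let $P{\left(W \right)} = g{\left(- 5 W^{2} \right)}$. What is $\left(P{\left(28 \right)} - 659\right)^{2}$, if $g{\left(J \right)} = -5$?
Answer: $440896$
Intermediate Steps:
$P{\left(W \right)} = -5$
$\left(P{\left(28 \right)} - 659\right)^{2} = \left(-5 - 659\right)^{2} = \left(-664\right)^{2} = 440896$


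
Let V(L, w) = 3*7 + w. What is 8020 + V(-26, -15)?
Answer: 8026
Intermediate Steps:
V(L, w) = 21 + w
8020 + V(-26, -15) = 8020 + (21 - 15) = 8020 + 6 = 8026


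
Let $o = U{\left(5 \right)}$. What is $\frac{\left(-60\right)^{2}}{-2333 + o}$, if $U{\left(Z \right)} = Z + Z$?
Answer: $- \frac{3600}{2323} \approx -1.5497$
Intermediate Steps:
$U{\left(Z \right)} = 2 Z$
$o = 10$ ($o = 2 \cdot 5 = 10$)
$\frac{\left(-60\right)^{2}}{-2333 + o} = \frac{\left(-60\right)^{2}}{-2333 + 10} = \frac{3600}{-2323} = 3600 \left(- \frac{1}{2323}\right) = - \frac{3600}{2323}$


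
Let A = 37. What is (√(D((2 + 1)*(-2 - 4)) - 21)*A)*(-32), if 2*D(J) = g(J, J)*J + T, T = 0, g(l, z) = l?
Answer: -1184*√141 ≈ -14059.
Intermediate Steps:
D(J) = J²/2 (D(J) = (J*J + 0)/2 = (J² + 0)/2 = J²/2)
(√(D((2 + 1)*(-2 - 4)) - 21)*A)*(-32) = (√(((2 + 1)*(-2 - 4))²/2 - 21)*37)*(-32) = (√((3*(-6))²/2 - 21)*37)*(-32) = (√((½)*(-18)² - 21)*37)*(-32) = (√((½)*324 - 21)*37)*(-32) = (√(162 - 21)*37)*(-32) = (√141*37)*(-32) = (37*√141)*(-32) = -1184*√141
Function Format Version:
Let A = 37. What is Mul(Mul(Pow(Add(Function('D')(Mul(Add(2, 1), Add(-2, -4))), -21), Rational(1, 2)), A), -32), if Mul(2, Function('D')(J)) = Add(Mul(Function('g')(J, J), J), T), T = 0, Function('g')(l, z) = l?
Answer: Mul(-1184, Pow(141, Rational(1, 2))) ≈ -14059.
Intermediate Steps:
Function('D')(J) = Mul(Rational(1, 2), Pow(J, 2)) (Function('D')(J) = Mul(Rational(1, 2), Add(Mul(J, J), 0)) = Mul(Rational(1, 2), Add(Pow(J, 2), 0)) = Mul(Rational(1, 2), Pow(J, 2)))
Mul(Mul(Pow(Add(Function('D')(Mul(Add(2, 1), Add(-2, -4))), -21), Rational(1, 2)), A), -32) = Mul(Mul(Pow(Add(Mul(Rational(1, 2), Pow(Mul(Add(2, 1), Add(-2, -4)), 2)), -21), Rational(1, 2)), 37), -32) = Mul(Mul(Pow(Add(Mul(Rational(1, 2), Pow(Mul(3, -6), 2)), -21), Rational(1, 2)), 37), -32) = Mul(Mul(Pow(Add(Mul(Rational(1, 2), Pow(-18, 2)), -21), Rational(1, 2)), 37), -32) = Mul(Mul(Pow(Add(Mul(Rational(1, 2), 324), -21), Rational(1, 2)), 37), -32) = Mul(Mul(Pow(Add(162, -21), Rational(1, 2)), 37), -32) = Mul(Mul(Pow(141, Rational(1, 2)), 37), -32) = Mul(Mul(37, Pow(141, Rational(1, 2))), -32) = Mul(-1184, Pow(141, Rational(1, 2)))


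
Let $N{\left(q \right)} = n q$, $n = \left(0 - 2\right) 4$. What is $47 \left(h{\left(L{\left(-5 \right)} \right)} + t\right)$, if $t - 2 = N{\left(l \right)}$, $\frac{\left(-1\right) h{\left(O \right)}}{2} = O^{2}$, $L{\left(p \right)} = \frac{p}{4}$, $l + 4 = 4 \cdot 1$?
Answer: $- \frac{423}{8} \approx -52.875$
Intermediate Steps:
$n = -8$ ($n = \left(-2\right) 4 = -8$)
$l = 0$ ($l = -4 + 4 \cdot 1 = -4 + 4 = 0$)
$N{\left(q \right)} = - 8 q$
$L{\left(p \right)} = \frac{p}{4}$ ($L{\left(p \right)} = p \frac{1}{4} = \frac{p}{4}$)
$h{\left(O \right)} = - 2 O^{2}$
$t = 2$ ($t = 2 - 0 = 2 + 0 = 2$)
$47 \left(h{\left(L{\left(-5 \right)} \right)} + t\right) = 47 \left(- 2 \left(\frac{1}{4} \left(-5\right)\right)^{2} + 2\right) = 47 \left(- 2 \left(- \frac{5}{4}\right)^{2} + 2\right) = 47 \left(\left(-2\right) \frac{25}{16} + 2\right) = 47 \left(- \frac{25}{8} + 2\right) = 47 \left(- \frac{9}{8}\right) = - \frac{423}{8}$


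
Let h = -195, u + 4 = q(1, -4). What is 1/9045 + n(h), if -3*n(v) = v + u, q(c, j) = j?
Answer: 612046/9045 ≈ 67.667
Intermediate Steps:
u = -8 (u = -4 - 4 = -8)
n(v) = 8/3 - v/3 (n(v) = -(v - 8)/3 = -(-8 + v)/3 = 8/3 - v/3)
1/9045 + n(h) = 1/9045 + (8/3 - ⅓*(-195)) = 1/9045 + (8/3 + 65) = 1/9045 + 203/3 = 612046/9045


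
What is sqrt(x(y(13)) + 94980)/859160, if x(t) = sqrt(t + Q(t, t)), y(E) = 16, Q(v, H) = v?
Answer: sqrt(23745 + sqrt(2))/429580 ≈ 0.00035872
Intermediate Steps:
x(t) = sqrt(2)*sqrt(t) (x(t) = sqrt(t + t) = sqrt(2*t) = sqrt(2)*sqrt(t))
sqrt(x(y(13)) + 94980)/859160 = sqrt(sqrt(2)*sqrt(16) + 94980)/859160 = sqrt(sqrt(2)*4 + 94980)*(1/859160) = sqrt(4*sqrt(2) + 94980)*(1/859160) = sqrt(94980 + 4*sqrt(2))*(1/859160) = sqrt(94980 + 4*sqrt(2))/859160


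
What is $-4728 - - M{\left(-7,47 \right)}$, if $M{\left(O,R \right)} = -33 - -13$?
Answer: $-4748$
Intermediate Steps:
$M{\left(O,R \right)} = -20$ ($M{\left(O,R \right)} = -33 + 13 = -20$)
$-4728 - - M{\left(-7,47 \right)} = -4728 - \left(-1\right) \left(-20\right) = -4728 - 20 = -4748$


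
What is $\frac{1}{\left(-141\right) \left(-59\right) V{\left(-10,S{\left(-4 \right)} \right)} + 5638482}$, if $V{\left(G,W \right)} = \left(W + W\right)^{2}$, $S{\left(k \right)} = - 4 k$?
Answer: $\frac{1}{14157138} \approx 7.0636 \cdot 10^{-8}$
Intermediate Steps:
$V{\left(G,W \right)} = 4 W^{2}$ ($V{\left(G,W \right)} = \left(2 W\right)^{2} = 4 W^{2}$)
$\frac{1}{\left(-141\right) \left(-59\right) V{\left(-10,S{\left(-4 \right)} \right)} + 5638482} = \frac{1}{\left(-141\right) \left(-59\right) 4 \left(\left(-4\right) \left(-4\right)\right)^{2} + 5638482} = \frac{1}{8319 \cdot 4 \cdot 16^{2} + 5638482} = \frac{1}{8319 \cdot 4 \cdot 256 + 5638482} = \frac{1}{8319 \cdot 1024 + 5638482} = \frac{1}{8518656 + 5638482} = \frac{1}{14157138}$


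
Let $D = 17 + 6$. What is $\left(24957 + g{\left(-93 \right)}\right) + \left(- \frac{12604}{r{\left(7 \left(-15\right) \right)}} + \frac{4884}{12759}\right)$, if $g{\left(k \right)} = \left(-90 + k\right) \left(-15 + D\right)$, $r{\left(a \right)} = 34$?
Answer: $\frac{1671792663}{72301} \approx 23123.0$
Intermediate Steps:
$D = 23$
$g{\left(k \right)} = -720 + 8 k$ ($g{\left(k \right)} = \left(-90 + k\right) \left(-15 + 23\right) = \left(-90 + k\right) 8 = -720 + 8 k$)
$\left(24957 + g{\left(-93 \right)}\right) + \left(- \frac{12604}{r{\left(7 \left(-15\right) \right)}} + \frac{4884}{12759}\right) = \left(24957 + \left(-720 + 8 \left(-93\right)\right)\right) + \left(- \frac{12604}{34} + \frac{4884}{12759}\right) = \left(24957 - 1464\right) + \left(\left(-12604\right) \frac{1}{34} + 4884 \cdot \frac{1}{12759}\right) = \left(24957 - 1464\right) + \left(- \frac{6302}{17} + \frac{1628}{4253}\right) = 23493 - \frac{26774730}{72301} = \frac{1671792663}{72301}$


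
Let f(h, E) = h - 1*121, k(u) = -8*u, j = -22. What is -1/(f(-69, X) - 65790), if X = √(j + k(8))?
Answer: 1/65980 ≈ 1.5156e-5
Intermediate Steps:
X = I*√86 (X = √(-22 - 8*8) = √(-22 - 64) = √(-86) = I*√86 ≈ 9.2736*I)
f(h, E) = -121 + h (f(h, E) = h - 121 = -121 + h)
-1/(f(-69, X) - 65790) = -1/((-121 - 69) - 65790) = -1/(-190 - 65790) = -1/(-65980) = -1*(-1/65980) = 1/65980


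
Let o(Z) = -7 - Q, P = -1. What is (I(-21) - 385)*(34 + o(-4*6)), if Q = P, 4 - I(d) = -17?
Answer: -10192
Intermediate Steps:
I(d) = 21 (I(d) = 4 - 1*(-17) = 4 + 17 = 21)
Q = -1
o(Z) = -6 (o(Z) = -7 - 1*(-1) = -7 + 1 = -6)
(I(-21) - 385)*(34 + o(-4*6)) = (21 - 385)*(34 - 6) = -364*28 = -10192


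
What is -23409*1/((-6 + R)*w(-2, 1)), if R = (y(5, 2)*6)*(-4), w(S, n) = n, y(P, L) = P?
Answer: 2601/14 ≈ 185.79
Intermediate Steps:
R = -120 (R = (5*6)*(-4) = 30*(-4) = -120)
-23409*1/((-6 + R)*w(-2, 1)) = -23409/(-6 - 120) = -23409/(1*(-126)) = -23409/(-126) = -23409*(-1/126) = 2601/14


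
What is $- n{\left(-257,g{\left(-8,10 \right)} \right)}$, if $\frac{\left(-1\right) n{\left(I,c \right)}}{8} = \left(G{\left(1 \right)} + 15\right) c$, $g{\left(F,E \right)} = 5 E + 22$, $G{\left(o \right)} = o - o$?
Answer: $8640$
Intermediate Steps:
$G{\left(o \right)} = 0$
$g{\left(F,E \right)} = 22 + 5 E$
$n{\left(I,c \right)} = - 120 c$ ($n{\left(I,c \right)} = - 8 \left(0 + 15\right) c = - 8 \cdot 15 c = - 120 c$)
$- n{\left(-257,g{\left(-8,10 \right)} \right)} = - \left(-120\right) \left(22 + 5 \cdot 10\right) = - \left(-120\right) \left(22 + 50\right) = - \left(-120\right) 72 = \left(-1\right) \left(-8640\right) = 8640$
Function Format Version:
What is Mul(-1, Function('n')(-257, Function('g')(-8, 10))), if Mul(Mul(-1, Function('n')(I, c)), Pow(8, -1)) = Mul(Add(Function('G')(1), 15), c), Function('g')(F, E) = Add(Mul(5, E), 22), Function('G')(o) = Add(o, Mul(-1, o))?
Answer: 8640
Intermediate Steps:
Function('G')(o) = 0
Function('g')(F, E) = Add(22, Mul(5, E))
Function('n')(I, c) = Mul(-120, c) (Function('n')(I, c) = Mul(-8, Mul(Add(0, 15), c)) = Mul(-8, Mul(15, c)) = Mul(-120, c))
Mul(-1, Function('n')(-257, Function('g')(-8, 10))) = Mul(-1, Mul(-120, Add(22, Mul(5, 10)))) = Mul(-1, Mul(-120, Add(22, 50))) = Mul(-1, Mul(-120, 72)) = Mul(-1, -8640) = 8640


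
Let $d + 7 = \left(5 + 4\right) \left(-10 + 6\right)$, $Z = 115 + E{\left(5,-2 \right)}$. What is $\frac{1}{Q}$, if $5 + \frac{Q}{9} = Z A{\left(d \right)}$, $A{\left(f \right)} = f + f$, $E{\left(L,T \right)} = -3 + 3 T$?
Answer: $- \frac{1}{82089} \approx -1.2182 \cdot 10^{-5}$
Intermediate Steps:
$Z = 106$ ($Z = 115 + \left(-3 + 3 \left(-2\right)\right) = 115 - 9 = 106$)
$d = -43$ ($d = -7 + \left(5 + 4\right) \left(-10 + 6\right) = -7 + 9 \left(-4\right) = -7 - 36 = -43$)
$A{\left(f \right)} = 2 f$
$Q = -82089$ ($Q = -45 + 9 \cdot 106 \cdot 2 \left(-43\right) = -45 + 9 \cdot 106 \left(-86\right) = -45 + 9 \left(-9116\right) = -45 - 82044 = -82089$)
$\frac{1}{Q} = \frac{1}{-82089} = - \frac{1}{82089}$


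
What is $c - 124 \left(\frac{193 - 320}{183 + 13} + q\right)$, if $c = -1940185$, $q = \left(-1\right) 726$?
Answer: $- \frac{90653952}{49} \approx -1.8501 \cdot 10^{6}$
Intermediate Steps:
$q = -726$
$c - 124 \left(\frac{193 - 320}{183 + 13} + q\right) = -1940185 - 124 \left(\frac{193 - 320}{183 + 13} - 726\right) = -1940185 - 124 \left(- \frac{127}{196} - 726\right) = -1940185 - 124 \left(- \frac{142423}{196}\right) = -1940185 - - \frac{4415113}{49} = -1940185 + \frac{4415113}{49} = - \frac{90653952}{49}$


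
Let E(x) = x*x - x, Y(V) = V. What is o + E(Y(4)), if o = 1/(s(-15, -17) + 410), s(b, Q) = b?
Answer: 4741/395 ≈ 12.003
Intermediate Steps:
o = 1/395 (o = 1/(-15 + 410) = 1/395 ≈ 0.0025316)
E(x) = x**2 - x
o + E(Y(4)) = 1/395 + 4*(-1 + 4) = 1/395 + 4*3 = 1/395 + 12 = 4741/395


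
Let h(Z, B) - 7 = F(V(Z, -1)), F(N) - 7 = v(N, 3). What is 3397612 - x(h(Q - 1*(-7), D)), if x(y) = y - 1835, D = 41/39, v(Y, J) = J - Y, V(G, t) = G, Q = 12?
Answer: 3399449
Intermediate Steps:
F(N) = 10 - N (F(N) = 7 + (3 - N) = 10 - N)
D = 41/39 (D = 41*(1/39) = 41/39 ≈ 1.0513)
h(Z, B) = 17 - Z (h(Z, B) = 7 + (10 - Z) = 17 - Z)
x(y) = -1835 + y
3397612 - x(h(Q - 1*(-7), D)) = 3397612 - (-1835 + (17 - (12 - 1*(-7)))) = 3397612 - (-1835 + (17 - (12 + 7))) = 3397612 - (-1835 + (17 - 1*19)) = 3397612 - (-1835 + (17 - 19)) = 3397612 - (-1835 - 2) = 3397612 - 1*(-1837) = 3397612 + 1837 = 3399449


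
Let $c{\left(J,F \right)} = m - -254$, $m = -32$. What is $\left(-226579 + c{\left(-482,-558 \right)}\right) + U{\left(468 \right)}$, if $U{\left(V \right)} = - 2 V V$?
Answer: $-664405$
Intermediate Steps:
$U{\left(V \right)} = - 2 V^{2}$
$c{\left(J,F \right)} = 222$ ($c{\left(J,F \right)} = -32 - -254 = -32 + 254 = 222$)
$\left(-226579 + c{\left(-482,-558 \right)}\right) + U{\left(468 \right)} = \left(-226579 + 222\right) - 2 \cdot 468^{2} = -226357 - 438048 = -664405$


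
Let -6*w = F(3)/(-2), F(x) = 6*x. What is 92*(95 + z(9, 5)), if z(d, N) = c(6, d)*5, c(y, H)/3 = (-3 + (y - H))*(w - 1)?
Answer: 4600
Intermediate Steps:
w = 3/2 (w = -6*3/(6*(-2)) = -3*(-1)/2 = -1/6*(-9) = 3/2 ≈ 1.5000)
c(y, H) = -9/2 - 3*H/2 + 3*y/2 (c(y, H) = 3*((-3 + (y - H))*(3/2 - 1)) = 3*((-3 + y - H)*(1/2)) = 3*(-3/2 + y/2 - H/2) = -9/2 - 3*H/2 + 3*y/2)
z(d, N) = 45/2 - 15*d/2 (z(d, N) = (-9/2 - 3*d/2 + (3/2)*6)*5 = (-9/2 - 3*d/2 + 9)*5 = (9/2 - 3*d/2)*5 = 45/2 - 15*d/2)
92*(95 + z(9, 5)) = 92*(95 + (45/2 - 15/2*9)) = 92*(95 + (45/2 - 135/2)) = 92*(95 - 45) = 92*50 = 4600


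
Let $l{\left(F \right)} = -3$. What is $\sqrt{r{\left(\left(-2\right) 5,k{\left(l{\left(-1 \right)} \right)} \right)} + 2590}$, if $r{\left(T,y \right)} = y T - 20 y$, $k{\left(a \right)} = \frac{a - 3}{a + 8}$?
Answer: $\sqrt{2626} \approx 51.245$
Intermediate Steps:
$k{\left(a \right)} = \frac{-3 + a}{8 + a}$
$r{\left(T,y \right)} = - 20 y + T y$ ($r{\left(T,y \right)} = T y - 20 y = - 20 y + T y$)
$\sqrt{r{\left(\left(-2\right) 5,k{\left(l{\left(-1 \right)} \right)} \right)} + 2590} = \sqrt{\frac{-3 - 3}{8 - 3} \left(-20 - 10\right) + 2590} = \sqrt{\frac{1}{5} \left(-6\right) \left(-20 - 10\right) + 2590} = \sqrt{\frac{1}{5} \left(-6\right) \left(-30\right) + 2590} = \sqrt{\left(- \frac{6}{5}\right) \left(-30\right) + 2590} = \sqrt{36 + 2590} = \sqrt{2626}$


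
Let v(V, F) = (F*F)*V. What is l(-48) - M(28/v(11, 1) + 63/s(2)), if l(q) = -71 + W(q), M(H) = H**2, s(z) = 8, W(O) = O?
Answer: -1762425/7744 ≈ -227.59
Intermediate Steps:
v(V, F) = V*F**2 (v(V, F) = F**2*V = V*F**2)
l(q) = -71 + q
l(-48) - M(28/v(11, 1) + 63/s(2)) = (-71 - 48) - (28/((11*1**2)) + 63/8)**2 = -119 - (28/((11*1)) + 63*(1/8))**2 = -119 - (28/11 + 63/8)**2 = -119 - (917/88)**2 = -119 - 1*840889/7744 = -119 - 840889/7744 = -1762425/7744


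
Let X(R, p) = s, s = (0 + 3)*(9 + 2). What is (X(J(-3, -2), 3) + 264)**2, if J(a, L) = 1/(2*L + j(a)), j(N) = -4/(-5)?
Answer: 88209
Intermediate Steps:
j(N) = 4/5 (j(N) = -4*(-1/5) = 4/5)
s = 33 (s = 3*11 = 33)
J(a, L) = 1/(4/5 + 2*L) (J(a, L) = 1/(2*L + 4/5) = 1/(4/5 + 2*L))
X(R, p) = 33
(X(J(-3, -2), 3) + 264)**2 = (33 + 264)**2 = 297**2 = 88209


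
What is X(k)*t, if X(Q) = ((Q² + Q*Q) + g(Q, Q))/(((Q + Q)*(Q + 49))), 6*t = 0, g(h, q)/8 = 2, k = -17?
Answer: 0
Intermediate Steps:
g(h, q) = 16 (g(h, q) = 8*2 = 16)
t = 0 (t = (⅙)*0 = 0)
X(Q) = (16 + 2*Q²)/(2*Q*(49 + Q)) (X(Q) = ((Q² + Q*Q) + 16)/(((Q + Q)*(Q + 49))) = ((Q² + Q²) + 16)/(((2*Q)*(49 + Q))) = (2*Q² + 16)/((2*Q*(49 + Q))) = (16 + 2*Q²)*(1/(2*Q*(49 + Q))) = (16 + 2*Q²)/(2*Q*(49 + Q)))
X(k)*t = ((8 + (-17)²)/((-17)*(49 - 17)))*0 = -1/17*(8 + 289)/32*0 = -1/17*1/32*297*0 = -297/544*0 = 0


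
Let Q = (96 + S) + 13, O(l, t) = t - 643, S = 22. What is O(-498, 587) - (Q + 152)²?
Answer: -80145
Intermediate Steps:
O(l, t) = -643 + t
Q = 131 (Q = (96 + 22) + 13 = 118 + 13 = 131)
O(-498, 587) - (Q + 152)² = (-643 + 587) - (131 + 152)² = -56 - 1*283² = -56 - 1*80089 = -56 - 80089 = -80145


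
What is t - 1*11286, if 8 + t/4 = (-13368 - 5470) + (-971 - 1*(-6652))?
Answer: -63946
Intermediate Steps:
t = -52660 (t = -32 + 4*((-13368 - 5470) + (-971 - 1*(-6652))) = -32 + 4*(-18838 + (-971 + 6652)) = -32 + 4*(-18838 + 5681) = -32 + 4*(-13157) = -32 - 52628 = -52660)
t - 1*11286 = -52660 - 1*11286 = -52660 - 11286 = -63946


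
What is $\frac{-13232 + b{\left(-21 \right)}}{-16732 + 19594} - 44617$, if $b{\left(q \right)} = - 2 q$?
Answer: $- \frac{63853522}{1431} \approx -44622.0$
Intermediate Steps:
$\frac{-13232 + b{\left(-21 \right)}}{-16732 + 19594} - 44617 = \frac{-13232 - -42}{-16732 + 19594} - 44617 = \frac{-13232 + 42}{2862} - 44617 = \left(-13190\right) \frac{1}{2862} - 44617 = - \frac{6595}{1431} - 44617 = - \frac{63853522}{1431}$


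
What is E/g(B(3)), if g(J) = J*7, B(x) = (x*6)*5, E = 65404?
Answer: 32702/315 ≈ 103.82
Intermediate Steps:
B(x) = 30*x (B(x) = (6*x)*5 = 30*x)
g(J) = 7*J
E/g(B(3)) = 65404/((7*(30*3))) = 65404/((7*90)) = 65404/630 = 65404*(1/630) = 32702/315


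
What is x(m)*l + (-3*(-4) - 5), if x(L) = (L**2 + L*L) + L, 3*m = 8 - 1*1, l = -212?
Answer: -25165/9 ≈ -2796.1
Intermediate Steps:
m = 7/3 (m = (8 - 1*1)/3 = (8 - 1)/3 = (1/3)*7 = 7/3 ≈ 2.3333)
x(L) = L + 2*L**2 (x(L) = (L**2 + L**2) + L = 2*L**2 + L = L + 2*L**2)
x(m)*l + (-3*(-4) - 5) = (7*(1 + 2*(7/3))/3)*(-212) + (-3*(-4) - 5) = (7*(1 + 14/3)/3)*(-212) + (12 - 5) = ((7/3)*(17/3))*(-212) + 7 = (119/9)*(-212) + 7 = -25228/9 + 7 = -25165/9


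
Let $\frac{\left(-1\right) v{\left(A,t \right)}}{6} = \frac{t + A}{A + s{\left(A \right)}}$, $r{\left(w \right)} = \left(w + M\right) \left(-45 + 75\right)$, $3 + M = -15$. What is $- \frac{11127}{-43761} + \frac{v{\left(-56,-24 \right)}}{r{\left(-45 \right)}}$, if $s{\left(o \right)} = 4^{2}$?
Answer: $\frac{1197509}{4594905} \approx 0.26062$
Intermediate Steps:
$M = -18$ ($M = -3 - 15 = -18$)
$s{\left(o \right)} = 16$
$r{\left(w \right)} = -540 + 30 w$ ($r{\left(w \right)} = \left(w - 18\right) \left(-45 + 75\right) = \left(-18 + w\right) 30 = -540 + 30 w$)
$v{\left(A,t \right)} = - \frac{6 \left(A + t\right)}{16 + A}$ ($v{\left(A,t \right)} = - 6 \frac{t + A}{A + 16} = - 6 \frac{A + t}{16 + A} = - \frac{6 \left(A + t\right)}{16 + A}$)
$- \frac{11127}{-43761} + \frac{v{\left(-56,-24 \right)}}{r{\left(-45 \right)}} = - \frac{11127}{-43761} + \frac{6 \frac{1}{16 - 56} \left(\left(-1\right) \left(-56\right) - -24\right)}{-540 + 30 \left(-45\right)} = \left(-11127\right) \left(- \frac{1}{43761}\right) + \frac{6 \frac{1}{-40} \left(56 + 24\right)}{-540 - 1350} = \frac{3709}{14587} + \frac{6 \left(- \frac{1}{40}\right) 80}{-1890} = \frac{3709}{14587} - - \frac{2}{315} = \frac{3709}{14587} + \frac{2}{315} = \frac{1197509}{4594905}$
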